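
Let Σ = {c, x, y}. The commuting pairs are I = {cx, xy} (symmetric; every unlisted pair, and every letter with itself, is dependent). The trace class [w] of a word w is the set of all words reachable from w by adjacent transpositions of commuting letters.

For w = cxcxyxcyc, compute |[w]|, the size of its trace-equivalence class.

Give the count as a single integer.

#0=c has no predecessor
#1=x has no predecessor
#2=c depends on [0:c]
#3=x depends on [1:x]
#4=y depends on [2:c]
#5=x depends on [3:x]
#6=c depends on [4:y]
#7=y depends on [6:c]
#8=c depends on [7:y]
sources: [0:c, 1:x]
N(rest) = Σ N(rest − s) over sources s of rest; N(one piece) = 1:
  size 1 → [5]=1  [8]=1
  size 2 → [3,5]=1  [5,8]=2  [7,8]=1
  size 3 → [1,3,5]=1  [3,5,8]=3  [5,7,8]=3  [6,7,8]=1
  size 4 → [1,3,5,8]=4  [3,5,7,8]=6  [4,6,7,8]=1  [5,6,7,8]=4
  size 5 → [1,3,5,7,8]=10  [2,4,6,7,8]=1  [3,5,6,7,8]=10  [4,5,6,7,8]=5
  size 6 → [0,2,4,6,7,8]=1  [1,3,5,6,7,8]=20  [2,4,5,6,7,8]=6  [3,4,5,6,7,8]=15
  size 7 → [0,2,4,5,6,7,8]=7  [1,3,4,5,6,7,8]=35  [2,3,4,5,6,7,8]=21
  first=0(c) contributes 56
  first=1(x) contributes 28
|[w]| = 84

84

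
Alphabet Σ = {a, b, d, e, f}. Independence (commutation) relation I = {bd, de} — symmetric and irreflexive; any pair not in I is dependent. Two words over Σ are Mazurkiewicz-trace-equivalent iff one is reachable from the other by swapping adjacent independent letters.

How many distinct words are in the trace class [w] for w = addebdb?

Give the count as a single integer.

piece 0:a — minimal
piece 1:d rests on {0:a}
piece 2:d rests on {1:d}
piece 3:e rests on {0:a}
piece 4:b rests on {3:e}
piece 5:d rests on {2:d}
piece 6:b rests on {4:b}
minimal pieces: {0:a}
ways to finish when only these pieces remain (= sum over removing one remaining piece with nothing left below it):
  1 left: {5}→1  {6}→1
  2 left: {2,5}→1  {4,6}→1  {5,6}→2
  3 left: {1,2,5}→1  {2,5,6}→3  {3,4,6}→1  {4,5,6}→3
  4 left: {1,2,5,6}→4  {2,4,5,6}→6  {3,4,5,6}→4
  5 left: {1,2,4,5,6}→10  {2,3,4,5,6}→10
  placing 0:a first → 20 extensions

20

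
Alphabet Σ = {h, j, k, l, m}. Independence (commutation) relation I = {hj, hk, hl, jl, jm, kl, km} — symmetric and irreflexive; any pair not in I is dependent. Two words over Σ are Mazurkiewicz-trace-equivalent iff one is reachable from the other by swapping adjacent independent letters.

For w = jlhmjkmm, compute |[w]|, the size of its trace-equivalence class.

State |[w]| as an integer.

112

drop 0:j onto floor
drop 1:l onto floor
drop 2:h onto floor
drop 3:m onto {1:l, 2:h}
drop 4:j onto {0:j}
drop 5:k onto {4:j}
drop 6:m onto {3:m}
drop 7:m onto {6:m}
ground layer = {0:j, 1:l, 2:h}
drop-orders for the pieces not yet dropped (sum over which currently-grounded one goes next):
  1 to go: {5} 1  {7} 1
  2 to go: {4,5} 1  {5,7} 2  {6,7} 1
  3 to go: {0,4,5} 1  {3,6,7} 1  {4,5,7} 3  {5,6,7} 3
  4 to go: {0,4,5,7} 4  {1,3,6,7} 1  {2,3,6,7} 1  {3,5,6,7} 4  {4,5,6,7} 6
  5 to go: {0,4,5,6,7} 10  {1,2,3,6,7} 2  {1,3,5,6,7} 5  {2,3,5,6,7} 5  {3,4,5,6,7} 10
  6 to go: {0,3,4,5,6,7} 20  {1,2,3,5,6,7} 12  {1,3,4,5,6,7} 15  {2,3,4,5,6,7} 15
  if 0:j drops first: 42 orders
  if 1:l drops first: 35 orders
  if 2:h drops first: 35 orders
heap linearizations: 112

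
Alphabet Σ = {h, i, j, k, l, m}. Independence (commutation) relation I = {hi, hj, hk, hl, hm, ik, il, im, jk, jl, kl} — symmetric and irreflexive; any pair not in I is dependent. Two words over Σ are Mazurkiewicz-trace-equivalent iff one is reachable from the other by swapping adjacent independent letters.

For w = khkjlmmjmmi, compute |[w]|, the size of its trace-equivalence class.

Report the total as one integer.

396

piece 0:k — minimal
piece 1:h — minimal
piece 2:k rests on {0:k}
piece 3:j — minimal
piece 4:l — minimal
piece 5:m rests on {2:k, 3:j, 4:l}
piece 6:m rests on {5:m}
piece 7:j rests on {6:m}
piece 8:m rests on {7:j}
piece 9:m rests on {8:m}
piece 10:i rests on {7:j}
minimal pieces: {0:k, 1:h, 3:j, 4:l}
ways to finish when only these pieces remain (= sum over removing one remaining piece with nothing left below it):
  1 left: {1}→1  {9}→1  {10}→1
  2 left: {1,9}→2  {1,10}→2  {8,9}→1  {9,10}→2
  3 left: {1,8,9}→3  {1,9,10}→6  {8,9,10}→3
  4 left: {1,8,9,10}→12  {7,8,9,10}→3
  5 left: {1,7,8,9,10}→15  {6,7,8,9,10}→3
  6 left: {1,6,7,8,9,10}→18  {5,6,7,8,9,10}→3
  7 left: {1,5,6,7,8,9,10}→21  {2,5,6,7,8,9,10}→3  {3,5,6,7,8,9,10}→3  {4,5,6,7,8,9,10}→3
  8 left: {0,2,5,6,7,8,9,10}→3  {1,2,5,6,7,8,9,10}→24  {1,3,5,6,7,8,9,10}→24  {1,4,5,6,7,8,9,10}→24  {2,3,5,6,7,8,9,10}→6  {2,4,5,6,7,8,9,10}→6  {3,4,5,6,7,8,9,10}→6
  9 left: {0,1,2,5,6,7,8,9,10}→27  {0,2,3,5,6,7,8,9,10}→9  {0,2,4,5,6,7,8,9,10}→9  {1,2,3,5,6,7,8,9,10}→54  {1,2,4,5,6,7,8,9,10}→54  {1,3,4,5,6,7,8,9,10}→54  {2,3,4,5,6,7,8,9,10}→18
  placing 0:k first → 180 extensions
  placing 1:h first → 36 extensions
  placing 3:j first → 90 extensions
  placing 4:l first → 90 extensions
total linear extensions = 396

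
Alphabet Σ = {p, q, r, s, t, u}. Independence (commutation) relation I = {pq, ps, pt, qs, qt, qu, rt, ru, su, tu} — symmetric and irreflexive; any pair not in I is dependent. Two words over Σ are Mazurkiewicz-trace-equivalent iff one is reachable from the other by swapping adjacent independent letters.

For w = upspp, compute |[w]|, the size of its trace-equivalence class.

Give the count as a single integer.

5

#0=u has no predecessor
#1=p depends on [0:u]
#2=s has no predecessor
#3=p depends on [1:p]
#4=p depends on [3:p]
sources: [0:u, 2:s]
N(rest) = Σ N(rest − s) over sources s of rest; N(one piece) = 1:
  size 1 → [2]=1  [4]=1
  size 2 → [2,4]=2  [3,4]=1
  size 3 → [1,3,4]=1  [2,3,4]=3
  first=0(u) contributes 4
  first=2(s) contributes 1
|[w]| = 5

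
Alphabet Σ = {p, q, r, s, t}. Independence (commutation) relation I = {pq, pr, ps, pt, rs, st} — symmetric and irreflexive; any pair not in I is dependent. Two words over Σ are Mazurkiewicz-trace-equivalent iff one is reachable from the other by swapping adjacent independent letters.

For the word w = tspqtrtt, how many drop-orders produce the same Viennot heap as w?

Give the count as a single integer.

16

0(t) covers ∅
1(s) covers ∅
2(p) covers ∅
3(q) covers 0:t, 1:s
4(t) covers 3:q
5(r) covers 4:t
6(t) covers 5:r
7(t) covers 6:t
floor of heap: 0:t, 1:s, 2:p
completions by unplaced set U, small U first (add the entries for U minus each lowest piece of U):
  |U|=1: {2}:1  {7}:1
  |U|=2: {2,7}:2  {6,7}:1
  |U|=3: {2,6,7}:3  {5,6,7}:1
  |U|=4: {2,5,6,7}:4  {4,5,6,7}:1
  |U|=5: {2,4,5,6,7}:5  {3,4,5,6,7}:1
  |U|=6: {0,3,4,5,6,7}:1  {1,3,4,5,6,7}:1  {2,3,4,5,6,7}:6
  start at 0(t): 7
  start at 1(s): 7
  start at 2(p): 2
sum over floor = 16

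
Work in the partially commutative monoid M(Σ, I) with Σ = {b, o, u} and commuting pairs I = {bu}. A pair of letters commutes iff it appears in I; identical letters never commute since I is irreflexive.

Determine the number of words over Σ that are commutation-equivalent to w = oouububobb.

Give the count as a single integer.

0(o) covers ∅
1(o) covers 0:o
2(u) covers 1:o
3(u) covers 2:u
4(b) covers 1:o
5(u) covers 3:u
6(b) covers 4:b
7(o) covers 5:u, 6:b
8(b) covers 7:o
9(b) covers 8:b
floor of heap: 0:o
completions by unplaced set U, small U first (add the entries for U minus each lowest piece of U):
  |U|=1: {9}:1
  |U|=2: {8,9}:1
  |U|=3: {7,8,9}:1
  |U|=4: {5,7,8,9}:1  {6,7,8,9}:1
  |U|=5: {3,5,7,8,9}:1  {4,6,7,8,9}:1  {5,6,7,8,9}:2
  |U|=6: {2,3,5,7,8,9}:1  {3,5,6,7,8,9}:3  {4,5,6,7,8,9}:3
  |U|=7: {2,3,5,6,7,8,9}:4  {3,4,5,6,7,8,9}:6
  |U|=8: {2,3,4,5,6,7,8,9}:10
  start at 0(o): 10

10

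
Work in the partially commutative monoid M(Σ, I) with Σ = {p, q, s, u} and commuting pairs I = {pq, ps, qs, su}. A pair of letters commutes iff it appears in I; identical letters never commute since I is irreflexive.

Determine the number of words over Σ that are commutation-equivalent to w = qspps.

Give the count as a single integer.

30

piece 0:q — minimal
piece 1:s — minimal
piece 2:p — minimal
piece 3:p rests on {2:p}
piece 4:s rests on {1:s}
minimal pieces: {0:q, 1:s, 2:p}
ways to finish when only these pieces remain (= sum over removing one remaining piece with nothing left below it):
  1 left: {0}→1  {3}→1  {4}→1
  2 left: {0,3}→2  {0,4}→2  {1,4}→1  {2,3}→1  {3,4}→2
  3 left: {0,1,4}→3  {0,2,3}→3  {0,3,4}→6  {1,3,4}→3  {2,3,4}→3
  placing 0:q first → 6 extensions
  placing 1:s first → 12 extensions
  placing 2:p first → 12 extensions
total linear extensions = 30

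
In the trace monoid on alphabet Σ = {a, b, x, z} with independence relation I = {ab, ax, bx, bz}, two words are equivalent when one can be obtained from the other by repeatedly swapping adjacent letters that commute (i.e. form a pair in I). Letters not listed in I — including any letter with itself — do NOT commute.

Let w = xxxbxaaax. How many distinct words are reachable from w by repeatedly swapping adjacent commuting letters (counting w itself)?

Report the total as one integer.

504

piece 0:x — minimal
piece 1:x rests on {0:x}
piece 2:x rests on {1:x}
piece 3:b — minimal
piece 4:x rests on {2:x}
piece 5:a — minimal
piece 6:a rests on {5:a}
piece 7:a rests on {6:a}
piece 8:x rests on {4:x}
minimal pieces: {0:x, 3:b, 5:a}
ways to finish when only these pieces remain (= sum over removing one remaining piece with nothing left below it):
  1 left: {3}→1  {7}→1  {8}→1
  2 left: {3,7}→2  {3,8}→2  {4,8}→1  {6,7}→1  {7,8}→2
  3 left: {2,4,8}→1  {3,4,8}→3  {3,6,7}→3  {3,7,8}→6  {4,7,8}→3  {5,6,7}→1  {6,7,8}→3
  4 left: {1,2,4,8}→1  {2,3,4,8}→4  {2,4,7,8}→4  {3,4,7,8}→12  {3,5,6,7}→4  {3,6,7,8}→12  {4,6,7,8}→6  {5,6,7,8}→4
  5 left: {0,1,2,4,8}→1  {1,2,3,4,8}→5  {1,2,4,7,8}→5  {2,3,4,7,8}→20  {2,4,6,7,8}→10  {3,4,6,7,8}→30  {3,5,6,7,8}→20  {4,5,6,7,8}→10
  6 left: {0,1,2,3,4,8}→6  {0,1,2,4,7,8}→6  {1,2,3,4,7,8}→30  {1,2,4,6,7,8}→15  {2,3,4,6,7,8}→60  {2,4,5,6,7,8}→20  {3,4,5,6,7,8}→60
  7 left: {0,1,2,3,4,7,8}→42  {0,1,2,4,6,7,8}→21  {1,2,3,4,6,7,8}→105  {1,2,4,5,6,7,8}→35  {2,3,4,5,6,7,8}→140
  placing 0:x first → 280 extensions
  placing 3:b first → 56 extensions
  placing 5:a first → 168 extensions
total linear extensions = 504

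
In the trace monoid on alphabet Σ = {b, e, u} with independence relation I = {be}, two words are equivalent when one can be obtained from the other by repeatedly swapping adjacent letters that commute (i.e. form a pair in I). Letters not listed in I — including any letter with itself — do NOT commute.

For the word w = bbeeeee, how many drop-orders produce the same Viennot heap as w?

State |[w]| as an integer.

21

piece 0:b — minimal
piece 1:b rests on {0:b}
piece 2:e — minimal
piece 3:e rests on {2:e}
piece 4:e rests on {3:e}
piece 5:e rests on {4:e}
piece 6:e rests on {5:e}
minimal pieces: {0:b, 2:e}
ways to finish when only these pieces remain (= sum over removing one remaining piece with nothing left below it):
  1 left: {1}→1  {6}→1
  2 left: {0,1}→1  {1,6}→2  {5,6}→1
  3 left: {0,1,6}→3  {1,5,6}→3  {4,5,6}→1
  4 left: {0,1,5,6}→6  {1,4,5,6}→4  {3,4,5,6}→1
  5 left: {0,1,4,5,6}→10  {1,3,4,5,6}→5  {2,3,4,5,6}→1
  placing 0:b first → 6 extensions
  placing 2:e first → 15 extensions
total linear extensions = 21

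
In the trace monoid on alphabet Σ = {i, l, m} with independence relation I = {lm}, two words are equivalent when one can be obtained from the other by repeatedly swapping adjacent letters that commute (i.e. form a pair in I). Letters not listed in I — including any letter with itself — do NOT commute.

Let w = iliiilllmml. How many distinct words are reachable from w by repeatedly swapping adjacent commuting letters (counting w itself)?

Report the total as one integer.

15

drop 0:i onto floor
drop 1:l onto {0:i}
drop 2:i onto {1:l}
drop 3:i onto {2:i}
drop 4:i onto {3:i}
drop 5:l onto {4:i}
drop 6:l onto {5:l}
drop 7:l onto {6:l}
drop 8:m onto {4:i}
drop 9:m onto {8:m}
drop 10:l onto {7:l}
ground layer = {0:i}
drop-orders for the pieces not yet dropped (sum over which currently-grounded one goes next):
  1 to go: {9} 1  {10} 1
  2 to go: {7,10} 1  {8,9} 1  {9,10} 2
  3 to go: {6,7,10} 1  {7,9,10} 3  {8,9,10} 3
  4 to go: {5,6,7,10} 1  {6,7,9,10} 4  {7,8,9,10} 6
  5 to go: {5,6,7,9,10} 5  {6,7,8,9,10} 10
  6 to go: {5,6,7,8,9,10} 15
  7 to go: {4,5,6,7,8,9,10} 15
  8 to go: {3,4,5,6,7,8,9,10} 15
  9 to go: {2,3,4,5,6,7,8,9,10} 15
  if 0:i drops first: 15 orders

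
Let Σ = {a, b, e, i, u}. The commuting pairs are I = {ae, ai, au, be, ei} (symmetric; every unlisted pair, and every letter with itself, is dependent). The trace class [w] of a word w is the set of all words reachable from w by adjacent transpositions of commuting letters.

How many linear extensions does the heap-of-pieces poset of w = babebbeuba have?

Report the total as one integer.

drop 0:b onto floor
drop 1:a onto {0:b}
drop 2:b onto {1:a}
drop 3:e onto floor
drop 4:b onto {2:b}
drop 5:b onto {4:b}
drop 6:e onto {3:e}
drop 7:u onto {5:b, 6:e}
drop 8:b onto {7:u}
drop 9:a onto {8:b}
ground layer = {0:b, 3:e}
drop-orders for the pieces not yet dropped (sum over which currently-grounded one goes next):
  1 to go: {9} 1
  2 to go: {8,9} 1
  3 to go: {7,8,9} 1
  4 to go: {5,7,8,9} 1  {6,7,8,9} 1
  5 to go: {3,6,7,8,9} 1  {4,5,7,8,9} 1  {5,6,7,8,9} 2
  6 to go: {2,4,5,7,8,9} 1  {3,5,6,7,8,9} 3  {4,5,6,7,8,9} 3
  7 to go: {1,2,4,5,7,8,9} 1  {2,4,5,6,7,8,9} 4  {3,4,5,6,7,8,9} 6
  8 to go: {0,1,2,4,5,7,8,9} 1  {1,2,4,5,6,7,8,9} 5  {2,3,4,5,6,7,8,9} 10
  if 0:b drops first: 15 orders
  if 3:e drops first: 6 orders
heap linearizations: 21

21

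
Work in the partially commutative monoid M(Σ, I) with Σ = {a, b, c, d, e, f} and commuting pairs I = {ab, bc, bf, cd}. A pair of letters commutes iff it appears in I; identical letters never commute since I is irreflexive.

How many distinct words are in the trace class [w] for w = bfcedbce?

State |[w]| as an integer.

0(b) covers ∅
1(f) covers ∅
2(c) covers 1:f
3(e) covers 0:b, 2:c
4(d) covers 3:e
5(b) covers 4:d
6(c) covers 3:e
7(e) covers 5:b, 6:c
floor of heap: 0:b, 1:f
completions by unplaced set U, small U first (add the entries for U minus each lowest piece of U):
  |U|=1: {7}:1
  |U|=2: {5,7}:1  {6,7}:1
  |U|=3: {4,5,7}:1  {5,6,7}:2
  |U|=4: {4,5,6,7}:3
  |U|=5: {3,4,5,6,7}:3
  |U|=6: {0,3,4,5,6,7}:3  {2,3,4,5,6,7}:3
  start at 0(b): 3
  start at 1(f): 6
sum over floor = 9

9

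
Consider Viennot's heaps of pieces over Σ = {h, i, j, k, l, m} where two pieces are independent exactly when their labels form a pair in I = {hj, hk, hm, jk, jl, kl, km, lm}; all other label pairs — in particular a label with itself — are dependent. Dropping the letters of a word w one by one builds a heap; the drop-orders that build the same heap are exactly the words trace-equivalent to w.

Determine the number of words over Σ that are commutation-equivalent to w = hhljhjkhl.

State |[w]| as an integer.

0(h) covers ∅
1(h) covers 0:h
2(l) covers 1:h
3(j) covers ∅
4(h) covers 2:l
5(j) covers 3:j
6(k) covers ∅
7(h) covers 4:h
8(l) covers 7:h
floor of heap: 0:h, 3:j, 6:k
completions by unplaced set U, small U first (add the entries for U minus each lowest piece of U):
  |U|=1: {5}:1  {6}:1  {8}:1
  |U|=2: {3,5}:1  {5,6}:2  {5,8}:2  {6,8}:2  {7,8}:1
  |U|=3: {3,5,6}:3  {3,5,8}:3  {4,7,8}:1  {5,6,8}:6  {5,7,8}:3  {6,7,8}:3
  |U|=4: {2,4,7,8}:1  {3,5,6,8}:12  {3,5,7,8}:6  {4,5,7,8}:4  {4,6,7,8}:4  {5,6,7,8}:12
  |U|=5: {1,2,4,7,8}:1  {2,4,5,7,8}:5  {2,4,6,7,8}:5  {3,4,5,7,8}:10  {3,5,6,7,8}:30  {4,5,6,7,8}:20
  |U|=6: {0,1,2,4,7,8}:1  {1,2,4,5,7,8}:6  {1,2,4,6,7,8}:6  {2,3,4,5,7,8}:15  {2,4,5,6,7,8}:30  {3,4,5,6,7,8}:60
  |U|=7: {0,1,2,4,5,7,8}:7  {0,1,2,4,6,7,8}:7  {1,2,3,4,5,7,8}:21  {1,2,4,5,6,7,8}:42  {2,3,4,5,6,7,8}:105
  start at 0(h): 168
  start at 3(j): 56
  start at 6(k): 28
sum over floor = 252

252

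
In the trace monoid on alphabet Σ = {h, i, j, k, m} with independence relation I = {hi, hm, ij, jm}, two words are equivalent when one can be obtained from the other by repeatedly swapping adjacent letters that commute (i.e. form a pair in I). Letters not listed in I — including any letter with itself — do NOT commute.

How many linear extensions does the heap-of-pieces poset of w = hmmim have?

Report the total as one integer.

#0=h has no predecessor
#1=m has no predecessor
#2=m depends on [1:m]
#3=i depends on [2:m]
#4=m depends on [3:i]
sources: [0:h, 1:m]
N(rest) = Σ N(rest − s) over sources s of rest; N(one piece) = 1:
  size 1 → [0]=1  [4]=1
  size 2 → [0,4]=2  [3,4]=1
  size 3 → [0,3,4]=3  [2,3,4]=1
  first=0(h) contributes 1
  first=1(m) contributes 4
|[w]| = 5

5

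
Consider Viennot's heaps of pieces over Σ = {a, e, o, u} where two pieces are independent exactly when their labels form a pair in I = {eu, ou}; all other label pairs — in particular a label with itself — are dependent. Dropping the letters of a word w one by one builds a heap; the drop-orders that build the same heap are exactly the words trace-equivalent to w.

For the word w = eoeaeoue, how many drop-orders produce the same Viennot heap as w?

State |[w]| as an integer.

piece 0:e — minimal
piece 1:o rests on {0:e}
piece 2:e rests on {1:o}
piece 3:a rests on {2:e}
piece 4:e rests on {3:a}
piece 5:o rests on {4:e}
piece 6:u rests on {3:a}
piece 7:e rests on {5:o}
minimal pieces: {0:e}
ways to finish when only these pieces remain (= sum over removing one remaining piece with nothing left below it):
  1 left: {6}→1  {7}→1
  2 left: {5,7}→1  {6,7}→2
  3 left: {4,5,7}→1  {5,6,7}→3
  4 left: {4,5,6,7}→4
  5 left: {3,4,5,6,7}→4
  6 left: {2,3,4,5,6,7}→4
  placing 0:e first → 4 extensions

4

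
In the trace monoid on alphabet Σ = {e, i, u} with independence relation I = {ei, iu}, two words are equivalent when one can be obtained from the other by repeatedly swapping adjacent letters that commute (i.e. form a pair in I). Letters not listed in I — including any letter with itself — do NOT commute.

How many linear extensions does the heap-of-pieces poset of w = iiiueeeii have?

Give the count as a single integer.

#0=i has no predecessor
#1=i depends on [0:i]
#2=i depends on [1:i]
#3=u has no predecessor
#4=e depends on [3:u]
#5=e depends on [4:e]
#6=e depends on [5:e]
#7=i depends on [2:i]
#8=i depends on [7:i]
sources: [0:i, 3:u]
N(rest) = Σ N(rest − s) over sources s of rest; N(one piece) = 1:
  size 1 → [6]=1  [8]=1
  size 2 → [5,6]=1  [6,8]=2  [7,8]=1
  size 3 → [2,7,8]=1  [4,5,6]=1  [5,6,8]=3  [6,7,8]=3
  size 4 → [1,2,7,8]=1  [2,6,7,8]=4  [3,4,5,6]=1  [4,5,6,8]=4  [5,6,7,8]=6
  size 5 → [0,1,2,7,8]=1  [1,2,6,7,8]=5  [2,5,6,7,8]=10  [3,4,5,6,8]=5  [4,5,6,7,8]=10
  size 6 → [0,1,2,6,7,8]=6  [1,2,5,6,7,8]=15  [2,4,5,6,7,8]=20  [3,4,5,6,7,8]=15
  size 7 → [0,1,2,5,6,7,8]=21  [1,2,4,5,6,7,8]=35  [2,3,4,5,6,7,8]=35
  first=0(i) contributes 70
  first=3(u) contributes 56
|[w]| = 126

126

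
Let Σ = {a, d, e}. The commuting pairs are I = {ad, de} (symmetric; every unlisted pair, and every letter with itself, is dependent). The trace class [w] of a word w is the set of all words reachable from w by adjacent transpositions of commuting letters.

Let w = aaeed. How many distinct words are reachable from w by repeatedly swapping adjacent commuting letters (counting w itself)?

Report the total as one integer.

5

piece 0:a — minimal
piece 1:a rests on {0:a}
piece 2:e rests on {1:a}
piece 3:e rests on {2:e}
piece 4:d — minimal
minimal pieces: {0:a, 4:d}
ways to finish when only these pieces remain (= sum over removing one remaining piece with nothing left below it):
  1 left: {3}→1  {4}→1
  2 left: {2,3}→1  {3,4}→2
  3 left: {1,2,3}→1  {2,3,4}→3
  placing 0:a first → 4 extensions
  placing 4:d first → 1 extensions
total linear extensions = 5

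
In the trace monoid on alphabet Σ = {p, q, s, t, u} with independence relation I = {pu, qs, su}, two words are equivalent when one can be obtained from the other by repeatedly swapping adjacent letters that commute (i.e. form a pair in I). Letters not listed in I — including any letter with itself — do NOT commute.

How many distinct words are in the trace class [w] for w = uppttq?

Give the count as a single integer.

3

drop 0:u onto floor
drop 1:p onto floor
drop 2:p onto {1:p}
drop 3:t onto {0:u, 2:p}
drop 4:t onto {3:t}
drop 5:q onto {4:t}
ground layer = {0:u, 1:p}
drop-orders for the pieces not yet dropped (sum over which currently-grounded one goes next):
  1 to go: {5} 1
  2 to go: {4,5} 1
  3 to go: {3,4,5} 1
  4 to go: {0,3,4,5} 1  {2,3,4,5} 1
  if 0:u drops first: 1 orders
  if 1:p drops first: 2 orders
heap linearizations: 3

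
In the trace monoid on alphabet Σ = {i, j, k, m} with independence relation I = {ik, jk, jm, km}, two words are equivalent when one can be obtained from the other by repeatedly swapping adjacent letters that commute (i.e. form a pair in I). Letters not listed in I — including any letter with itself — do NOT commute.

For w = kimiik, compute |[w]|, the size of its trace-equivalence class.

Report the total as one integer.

0(k) covers ∅
1(i) covers ∅
2(m) covers 1:i
3(i) covers 2:m
4(i) covers 3:i
5(k) covers 0:k
floor of heap: 0:k, 1:i
completions by unplaced set U, small U first (add the entries for U minus each lowest piece of U):
  |U|=1: {4}:1  {5}:1
  |U|=2: {0,5}:1  {3,4}:1  {4,5}:2
  |U|=3: {0,4,5}:3  {2,3,4}:1  {3,4,5}:3
  |U|=4: {0,3,4,5}:6  {1,2,3,4}:1  {2,3,4,5}:4
  start at 0(k): 5
  start at 1(i): 10
sum over floor = 15

15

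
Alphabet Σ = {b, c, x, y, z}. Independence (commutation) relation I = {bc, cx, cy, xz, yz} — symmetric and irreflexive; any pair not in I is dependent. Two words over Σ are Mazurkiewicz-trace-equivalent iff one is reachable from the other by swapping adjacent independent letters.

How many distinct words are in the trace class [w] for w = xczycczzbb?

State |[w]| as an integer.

28

#0=x has no predecessor
#1=c has no predecessor
#2=z depends on [1:c]
#3=y depends on [0:x]
#4=c depends on [2:z]
#5=c depends on [4:c]
#6=z depends on [5:c]
#7=z depends on [6:z]
#8=b depends on [3:y, 7:z]
#9=b depends on [8:b]
sources: [0:x, 1:c]
N(rest) = Σ N(rest − s) over sources s of rest; N(one piece) = 1:
  size 1 → [9]=1
  size 2 → [8,9]=1
  size 3 → [3,8,9]=1  [7,8,9]=1
  size 4 → [0,3,8,9]=1  [3,7,8,9]=2  [6,7,8,9]=1
  size 5 → [0,3,7,8,9]=3  [3,6,7,8,9]=3  [5,6,7,8,9]=1
  size 6 → [0,3,6,7,8,9]=6  [3,5,6,7,8,9]=4  [4,5,6,7,8,9]=1
  size 7 → [0,3,5,6,7,8,9]=10  [2,4,5,6,7,8,9]=1  [3,4,5,6,7,8,9]=5
  size 8 → [0,3,4,5,6,7,8,9]=15  [1,2,4,5,6,7,8,9]=1  [2,3,4,5,6,7,8,9]=6
  first=0(x) contributes 7
  first=1(c) contributes 21
|[w]| = 28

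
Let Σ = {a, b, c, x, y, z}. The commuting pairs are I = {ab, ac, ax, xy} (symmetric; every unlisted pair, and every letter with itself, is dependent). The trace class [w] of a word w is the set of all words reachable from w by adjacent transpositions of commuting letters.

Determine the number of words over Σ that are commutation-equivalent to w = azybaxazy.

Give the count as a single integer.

6

#0=a has no predecessor
#1=z depends on [0:a]
#2=y depends on [1:z]
#3=b depends on [2:y]
#4=a depends on [2:y]
#5=x depends on [3:b]
#6=a depends on [4:a]
#7=z depends on [5:x, 6:a]
#8=y depends on [7:z]
sources: [0:a]
N(rest) = Σ N(rest − s) over sources s of rest; N(one piece) = 1:
  size 1 → [8]=1
  size 2 → [7,8]=1
  size 3 → [5,7,8]=1  [6,7,8]=1
  size 4 → [3,5,7,8]=1  [4,6,7,8]=1  [5,6,7,8]=2
  size 5 → [3,5,6,7,8]=3  [4,5,6,7,8]=3
  size 6 → [3,4,5,6,7,8]=6
  size 7 → [2,3,4,5,6,7,8]=6
  first=0(a) contributes 6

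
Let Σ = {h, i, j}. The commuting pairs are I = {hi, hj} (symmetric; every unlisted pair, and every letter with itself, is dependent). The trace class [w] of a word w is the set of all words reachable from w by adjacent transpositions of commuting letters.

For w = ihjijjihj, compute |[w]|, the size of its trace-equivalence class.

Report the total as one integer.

36

0(i) covers ∅
1(h) covers ∅
2(j) covers 0:i
3(i) covers 2:j
4(j) covers 3:i
5(j) covers 4:j
6(i) covers 5:j
7(h) covers 1:h
8(j) covers 6:i
floor of heap: 0:i, 1:h
completions by unplaced set U, small U first (add the entries for U minus each lowest piece of U):
  |U|=1: {7}:1  {8}:1
  |U|=2: {1,7}:1  {6,8}:1  {7,8}:2
  |U|=3: {1,7,8}:3  {5,6,8}:1  {6,7,8}:3
  |U|=4: {1,6,7,8}:6  {4,5,6,8}:1  {5,6,7,8}:4
  |U|=5: {1,5,6,7,8}:10  {3,4,5,6,8}:1  {4,5,6,7,8}:5
  |U|=6: {1,4,5,6,7,8}:15  {2,3,4,5,6,8}:1  {3,4,5,6,7,8}:6
  |U|=7: {0,2,3,4,5,6,8}:1  {1,3,4,5,6,7,8}:21  {2,3,4,5,6,7,8}:7
  start at 0(i): 28
  start at 1(h): 8
sum over floor = 36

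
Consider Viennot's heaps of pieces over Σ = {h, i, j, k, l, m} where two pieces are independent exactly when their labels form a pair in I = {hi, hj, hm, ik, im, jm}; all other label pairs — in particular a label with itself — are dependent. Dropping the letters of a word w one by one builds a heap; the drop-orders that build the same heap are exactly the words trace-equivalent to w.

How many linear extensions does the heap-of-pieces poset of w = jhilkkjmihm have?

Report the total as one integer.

piece 0:j — minimal
piece 1:h — minimal
piece 2:i rests on {0:j}
piece 3:l rests on {1:h, 2:i}
piece 4:k rests on {3:l}
piece 5:k rests on {4:k}
piece 6:j rests on {5:k}
piece 7:m rests on {5:k}
piece 8:i rests on {6:j}
piece 9:h rests on {5:k}
piece 10:m rests on {7:m}
minimal pieces: {0:j, 1:h}
ways to finish when only these pieces remain (= sum over removing one remaining piece with nothing left below it):
  1 left: {8}→1  {9}→1  {10}→1
  2 left: {6,8}→1  {7,10}→1  {8,9}→2  {8,10}→2  {9,10}→2
  3 left: {6,8,9}→3  {6,8,10}→3  {7,8,10}→3  {7,9,10}→3  {8,9,10}→6
  4 left: {6,7,8,10}→6  {6,8,9,10}→12  {7,8,9,10}→12
  5 left: {6,7,8,9,10}→30
  6 left: {5,6,7,8,9,10}→30
  7 left: {4,5,6,7,8,9,10}→30
  8 left: {3,4,5,6,7,8,9,10}→30
  9 left: {1,3,4,5,6,7,8,9,10}→30  {2,3,4,5,6,7,8,9,10}→30
  placing 0:j first → 60 extensions
  placing 1:h first → 30 extensions
total linear extensions = 90

90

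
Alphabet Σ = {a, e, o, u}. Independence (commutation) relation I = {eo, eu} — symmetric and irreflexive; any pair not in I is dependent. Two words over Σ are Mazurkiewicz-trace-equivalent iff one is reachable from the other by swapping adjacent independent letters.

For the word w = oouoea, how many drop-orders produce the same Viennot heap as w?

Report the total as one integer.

5

#0=o has no predecessor
#1=o depends on [0:o]
#2=u depends on [1:o]
#3=o depends on [2:u]
#4=e has no predecessor
#5=a depends on [3:o, 4:e]
sources: [0:o, 4:e]
N(rest) = Σ N(rest − s) over sources s of rest; N(one piece) = 1:
  size 1 → [5]=1
  size 2 → [3,5]=1  [4,5]=1
  size 3 → [2,3,5]=1  [3,4,5]=2
  size 4 → [1,2,3,5]=1  [2,3,4,5]=3
  first=0(o) contributes 4
  first=4(e) contributes 1
|[w]| = 5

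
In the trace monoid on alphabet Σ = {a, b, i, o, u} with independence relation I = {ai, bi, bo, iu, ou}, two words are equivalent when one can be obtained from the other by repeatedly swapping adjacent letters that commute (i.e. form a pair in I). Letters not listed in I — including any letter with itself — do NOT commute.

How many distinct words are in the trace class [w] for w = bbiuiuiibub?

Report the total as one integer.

330

drop 0:b onto floor
drop 1:b onto {0:b}
drop 2:i onto floor
drop 3:u onto {1:b}
drop 4:i onto {2:i}
drop 5:u onto {3:u}
drop 6:i onto {4:i}
drop 7:i onto {6:i}
drop 8:b onto {5:u}
drop 9:u onto {8:b}
drop 10:b onto {9:u}
ground layer = {0:b, 2:i}
drop-orders for the pieces not yet dropped (sum over which currently-grounded one goes next):
  1 to go: {7} 1  {10} 1
  2 to go: {6,7} 1  {7,10} 2  {9,10} 1
  3 to go: {4,6,7} 1  {6,7,10} 3  {7,9,10} 3  {8,9,10} 1
  4 to go: {2,4,6,7} 1  {4,6,7,10} 4  {5,8,9,10} 1  {6,7,9,10} 6  {7,8,9,10} 4
  5 to go: {2,4,6,7,10} 5  {3,5,8,9,10} 1  {4,6,7,9,10} 10  {5,7,8,9,10} 5  {6,7,8,9,10} 10
  6 to go: {1,3,5,8,9,10} 1  {2,4,6,7,9,10} 15  {3,5,7,8,9,10} 6  {4,6,7,8,9,10} 20  {5,6,7,8,9,10} 15
  7 to go: {0,1,3,5,8,9,10} 1  {1,3,5,7,8,9,10} 7  {2,4,6,7,8,9,10} 35  {3,5,6,7,8,9,10} 21  {4,5,6,7,8,9,10} 35
  8 to go: {0,1,3,5,7,8,9,10} 8  {1,3,5,6,7,8,9,10} 28  {2,4,5,6,7,8,9,10} 70  {3,4,5,6,7,8,9,10} 56
  9 to go: {0,1,3,5,6,7,8,9,10} 36  {1,3,4,5,6,7,8,9,10} 84  {2,3,4,5,6,7,8,9,10} 126
  if 0:b drops first: 210 orders
  if 2:i drops first: 120 orders
heap linearizations: 330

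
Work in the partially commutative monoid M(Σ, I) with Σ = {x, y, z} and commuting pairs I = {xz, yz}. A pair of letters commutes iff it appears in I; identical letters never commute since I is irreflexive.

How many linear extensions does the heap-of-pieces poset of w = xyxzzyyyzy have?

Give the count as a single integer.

120

drop 0:x onto floor
drop 1:y onto {0:x}
drop 2:x onto {1:y}
drop 3:z onto floor
drop 4:z onto {3:z}
drop 5:y onto {2:x}
drop 6:y onto {5:y}
drop 7:y onto {6:y}
drop 8:z onto {4:z}
drop 9:y onto {7:y}
ground layer = {0:x, 3:z}
drop-orders for the pieces not yet dropped (sum over which currently-grounded one goes next):
  1 to go: {8} 1  {9} 1
  2 to go: {4,8} 1  {7,9} 1  {8,9} 2
  3 to go: {3,4,8} 1  {4,8,9} 3  {6,7,9} 1  {7,8,9} 3
  4 to go: {3,4,8,9} 4  {4,7,8,9} 6  {5,6,7,9} 1  {6,7,8,9} 4
  5 to go: {2,5,6,7,9} 1  {3,4,7,8,9} 10  {4,6,7,8,9} 10  {5,6,7,8,9} 5
  6 to go: {1,2,5,6,7,9} 1  {2,5,6,7,8,9} 6  {3,4,6,7,8,9} 20  {4,5,6,7,8,9} 15
  7 to go: {0,1,2,5,6,7,9} 1  {1,2,5,6,7,8,9} 7  {2,4,5,6,7,8,9} 21  {3,4,5,6,7,8,9} 35
  8 to go: {0,1,2,5,6,7,8,9} 8  {1,2,4,5,6,7,8,9} 28  {2,3,4,5,6,7,8,9} 56
  if 0:x drops first: 84 orders
  if 3:z drops first: 36 orders
heap linearizations: 120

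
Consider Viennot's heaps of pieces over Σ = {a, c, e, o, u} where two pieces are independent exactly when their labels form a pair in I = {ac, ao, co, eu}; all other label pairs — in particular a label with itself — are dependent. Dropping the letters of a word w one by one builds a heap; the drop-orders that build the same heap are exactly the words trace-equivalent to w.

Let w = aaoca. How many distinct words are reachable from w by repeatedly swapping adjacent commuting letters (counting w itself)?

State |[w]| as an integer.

20

#0=a has no predecessor
#1=a depends on [0:a]
#2=o has no predecessor
#3=c has no predecessor
#4=a depends on [1:a]
sources: [0:a, 2:o, 3:c]
N(rest) = Σ N(rest − s) over sources s of rest; N(one piece) = 1:
  size 1 → [2]=1  [3]=1  [4]=1
  size 2 → [1,4]=1  [2,3]=2  [2,4]=2  [3,4]=2
  size 3 → [0,1,4]=1  [1,2,4]=3  [1,3,4]=3  [2,3,4]=6
  first=0(a) contributes 12
  first=2(o) contributes 4
  first=3(c) contributes 4
|[w]| = 20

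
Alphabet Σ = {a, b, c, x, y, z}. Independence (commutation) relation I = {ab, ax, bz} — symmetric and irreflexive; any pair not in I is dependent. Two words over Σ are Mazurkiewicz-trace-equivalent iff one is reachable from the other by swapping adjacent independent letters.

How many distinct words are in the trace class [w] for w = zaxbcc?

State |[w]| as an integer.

piece 0:z — minimal
piece 1:a rests on {0:z}
piece 2:x rests on {0:z}
piece 3:b rests on {2:x}
piece 4:c rests on {1:a, 3:b}
piece 5:c rests on {4:c}
minimal pieces: {0:z}
ways to finish when only these pieces remain (= sum over removing one remaining piece with nothing left below it):
  1 left: {5}→1
  2 left: {4,5}→1
  3 left: {1,4,5}→1  {3,4,5}→1
  4 left: {1,3,4,5}→2  {2,3,4,5}→1
  placing 0:z first → 3 extensions

3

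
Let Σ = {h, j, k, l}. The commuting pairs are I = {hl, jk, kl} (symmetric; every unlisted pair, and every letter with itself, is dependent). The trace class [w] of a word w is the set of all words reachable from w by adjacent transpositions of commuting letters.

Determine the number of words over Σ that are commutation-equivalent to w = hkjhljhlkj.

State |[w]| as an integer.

#0=h has no predecessor
#1=k depends on [0:h]
#2=j depends on [0:h]
#3=h depends on [1:k, 2:j]
#4=l depends on [2:j]
#5=j depends on [3:h, 4:l]
#6=h depends on [5:j]
#7=l depends on [5:j]
#8=k depends on [6:h]
#9=j depends on [6:h, 7:l]
sources: [0:h]
N(rest) = Σ N(rest − s) over sources s of rest; N(one piece) = 1:
  size 1 → [8]=1  [9]=1
  size 2 → [7,9]=1  [8,9]=2
  size 3 → [6,8,9]=2  [7,8,9]=3
  size 4 → [6,7,8,9]=5
  size 5 → [5,6,7,8,9]=5
  size 6 → [3,5,6,7,8,9]=5  [4,5,6,7,8,9]=5
  size 7 → [1,3,5,6,7,8,9]=5  [3,4,5,6,7,8,9]=10
  size 8 → [1,3,4,5,6,7,8,9]=15  [2,3,4,5,6,7,8,9]=10
  first=0(h) contributes 25

25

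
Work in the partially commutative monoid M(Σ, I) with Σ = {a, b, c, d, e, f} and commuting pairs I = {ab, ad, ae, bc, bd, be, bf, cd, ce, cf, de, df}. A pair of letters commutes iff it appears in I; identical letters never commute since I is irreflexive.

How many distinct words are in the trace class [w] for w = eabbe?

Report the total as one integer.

30

piece 0:e — minimal
piece 1:a — minimal
piece 2:b — minimal
piece 3:b rests on {2:b}
piece 4:e rests on {0:e}
minimal pieces: {0:e, 1:a, 2:b}
ways to finish when only these pieces remain (= sum over removing one remaining piece with nothing left below it):
  1 left: {1}→1  {3}→1  {4}→1
  2 left: {0,4}→1  {1,3}→2  {1,4}→2  {2,3}→1  {3,4}→2
  3 left: {0,1,4}→3  {0,3,4}→3  {1,2,3}→3  {1,3,4}→6  {2,3,4}→3
  placing 0:e first → 12 extensions
  placing 1:a first → 6 extensions
  placing 2:b first → 12 extensions
total linear extensions = 30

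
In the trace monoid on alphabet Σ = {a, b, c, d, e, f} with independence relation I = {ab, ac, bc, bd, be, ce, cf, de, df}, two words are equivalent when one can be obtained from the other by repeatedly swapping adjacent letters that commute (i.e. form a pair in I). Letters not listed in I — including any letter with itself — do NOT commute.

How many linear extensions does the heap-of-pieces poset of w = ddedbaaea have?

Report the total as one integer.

36

piece 0:d — minimal
piece 1:d rests on {0:d}
piece 2:e — minimal
piece 3:d rests on {1:d}
piece 4:b — minimal
piece 5:a rests on {2:e, 3:d}
piece 6:a rests on {5:a}
piece 7:e rests on {6:a}
piece 8:a rests on {7:e}
minimal pieces: {0:d, 2:e, 4:b}
ways to finish when only these pieces remain (= sum over removing one remaining piece with nothing left below it):
  1 left: {4}→1  {8}→1
  2 left: {4,8}→2  {7,8}→1
  3 left: {4,7,8}→3  {6,7,8}→1
  4 left: {4,6,7,8}→4  {5,6,7,8}→1
  5 left: {2,5,6,7,8}→1  {3,5,6,7,8}→1  {4,5,6,7,8}→5
  6 left: {1,3,5,6,7,8}→1  {2,3,5,6,7,8}→2  {2,4,5,6,7,8}→6  {3,4,5,6,7,8}→6
  7 left: {0,1,3,5,6,7,8}→1  {1,2,3,5,6,7,8}→3  {1,3,4,5,6,7,8}→7  {2,3,4,5,6,7,8}→14
  placing 0:d first → 24 extensions
  placing 2:e first → 8 extensions
  placing 4:b first → 4 extensions
total linear extensions = 36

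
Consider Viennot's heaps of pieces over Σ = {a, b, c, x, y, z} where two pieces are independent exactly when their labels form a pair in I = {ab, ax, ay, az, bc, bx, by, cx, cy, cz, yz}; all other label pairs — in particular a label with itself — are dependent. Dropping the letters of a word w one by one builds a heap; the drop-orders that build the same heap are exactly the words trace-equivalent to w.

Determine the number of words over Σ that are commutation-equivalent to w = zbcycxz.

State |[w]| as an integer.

105

0(z) covers ∅
1(b) covers 0:z
2(c) covers ∅
3(y) covers ∅
4(c) covers 2:c
5(x) covers 0:z, 3:y
6(z) covers 1:b, 5:x
floor of heap: 0:z, 2:c, 3:y
completions by unplaced set U, small U first (add the entries for U minus each lowest piece of U):
  |U|=1: {4}:1  {6}:1
  |U|=2: {1,6}:1  {2,4}:1  {4,6}:2  {5,6}:1
  |U|=3: {1,4,6}:3  {1,5,6}:2  {2,4,6}:3  {3,5,6}:1  {4,5,6}:3
  |U|=4: {0,1,5,6}:2  {1,2,4,6}:6  {1,3,5,6}:3  {1,4,5,6}:8  {2,4,5,6}:6  {3,4,5,6}:4
  |U|=5: {0,1,3,5,6}:5  {0,1,4,5,6}:10  {1,2,4,5,6}:20  {1,3,4,5,6}:15  {2,3,4,5,6}:10
  start at 0(z): 45
  start at 2(c): 30
  start at 3(y): 30
sum over floor = 105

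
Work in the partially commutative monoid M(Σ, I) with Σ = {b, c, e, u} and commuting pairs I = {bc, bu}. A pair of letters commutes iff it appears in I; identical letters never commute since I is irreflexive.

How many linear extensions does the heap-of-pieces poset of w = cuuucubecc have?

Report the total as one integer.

7

#0=c has no predecessor
#1=u depends on [0:c]
#2=u depends on [1:u]
#3=u depends on [2:u]
#4=c depends on [3:u]
#5=u depends on [4:c]
#6=b has no predecessor
#7=e depends on [5:u, 6:b]
#8=c depends on [7:e]
#9=c depends on [8:c]
sources: [0:c, 6:b]
N(rest) = Σ N(rest − s) over sources s of rest; N(one piece) = 1:
  size 1 → [9]=1
  size 2 → [8,9]=1
  size 3 → [7,8,9]=1
  size 4 → [5,7,8,9]=1  [6,7,8,9]=1
  size 5 → [4,5,7,8,9]=1  [5,6,7,8,9]=2
  size 6 → [3,4,5,7,8,9]=1  [4,5,6,7,8,9]=3
  size 7 → [2,3,4,5,7,8,9]=1  [3,4,5,6,7,8,9]=4
  size 8 → [1,2,3,4,5,7,8,9]=1  [2,3,4,5,6,7,8,9]=5
  first=0(c) contributes 6
  first=6(b) contributes 1
|[w]| = 7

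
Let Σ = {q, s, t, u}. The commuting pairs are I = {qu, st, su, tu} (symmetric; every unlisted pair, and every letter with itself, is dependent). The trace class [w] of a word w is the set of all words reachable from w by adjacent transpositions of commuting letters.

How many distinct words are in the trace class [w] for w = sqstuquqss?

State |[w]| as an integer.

drop 0:s onto floor
drop 1:q onto {0:s}
drop 2:s onto {1:q}
drop 3:t onto {1:q}
drop 4:u onto floor
drop 5:q onto {2:s, 3:t}
drop 6:u onto {4:u}
drop 7:q onto {5:q}
drop 8:s onto {7:q}
drop 9:s onto {8:s}
ground layer = {0:s, 4:u}
drop-orders for the pieces not yet dropped (sum over which currently-grounded one goes next):
  1 to go: {6} 1  {9} 1
  2 to go: {4,6} 1  {6,9} 2  {8,9} 1
  3 to go: {4,6,9} 3  {6,8,9} 3  {7,8,9} 1
  4 to go: {4,6,8,9} 6  {5,7,8,9} 1  {6,7,8,9} 4
  5 to go: {2,5,7,8,9} 1  {3,5,7,8,9} 1  {4,6,7,8,9} 10  {5,6,7,8,9} 5
  6 to go: {2,3,5,7,8,9} 2  {2,5,6,7,8,9} 6  {3,5,6,7,8,9} 6  {4,5,6,7,8,9} 15
  7 to go: {1,2,3,5,7,8,9} 2  {2,3,5,6,7,8,9} 14  {2,4,5,6,7,8,9} 21  {3,4,5,6,7,8,9} 21
  8 to go: {0,1,2,3,5,7,8,9} 2  {1,2,3,5,6,7,8,9} 16  {2,3,4,5,6,7,8,9} 56
  if 0:s drops first: 72 orders
  if 4:u drops first: 18 orders
heap linearizations: 90

90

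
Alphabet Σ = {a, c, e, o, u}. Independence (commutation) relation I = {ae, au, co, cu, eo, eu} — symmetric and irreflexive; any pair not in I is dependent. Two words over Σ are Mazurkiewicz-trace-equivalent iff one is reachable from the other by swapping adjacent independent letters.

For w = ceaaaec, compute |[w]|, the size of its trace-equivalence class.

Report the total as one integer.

10

#0=c has no predecessor
#1=e depends on [0:c]
#2=a depends on [0:c]
#3=a depends on [2:a]
#4=a depends on [3:a]
#5=e depends on [1:e]
#6=c depends on [4:a, 5:e]
sources: [0:c]
N(rest) = Σ N(rest − s) over sources s of rest; N(one piece) = 1:
  size 1 → [6]=1
  size 2 → [4,6]=1  [5,6]=1
  size 3 → [1,5,6]=1  [3,4,6]=1  [4,5,6]=2
  size 4 → [1,4,5,6]=3  [2,3,4,6]=1  [3,4,5,6]=3
  size 5 → [1,3,4,5,6]=6  [2,3,4,5,6]=4
  first=0(c) contributes 10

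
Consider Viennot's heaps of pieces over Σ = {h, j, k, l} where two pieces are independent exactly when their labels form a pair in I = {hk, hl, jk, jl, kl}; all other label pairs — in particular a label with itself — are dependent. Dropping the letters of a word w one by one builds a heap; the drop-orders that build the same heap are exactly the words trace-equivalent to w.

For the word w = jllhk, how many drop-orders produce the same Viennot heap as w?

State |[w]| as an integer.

piece 0:j — minimal
piece 1:l — minimal
piece 2:l rests on {1:l}
piece 3:h rests on {0:j}
piece 4:k — minimal
minimal pieces: {0:j, 1:l, 4:k}
ways to finish when only these pieces remain (= sum over removing one remaining piece with nothing left below it):
  1 left: {2}→1  {3}→1  {4}→1
  2 left: {0,3}→1  {1,2}→1  {2,3}→2  {2,4}→2  {3,4}→2
  3 left: {0,2,3}→3  {0,3,4}→3  {1,2,3}→3  {1,2,4}→3  {2,3,4}→6
  placing 0:j first → 12 extensions
  placing 1:l first → 12 extensions
  placing 4:k first → 6 extensions
total linear extensions = 30

30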